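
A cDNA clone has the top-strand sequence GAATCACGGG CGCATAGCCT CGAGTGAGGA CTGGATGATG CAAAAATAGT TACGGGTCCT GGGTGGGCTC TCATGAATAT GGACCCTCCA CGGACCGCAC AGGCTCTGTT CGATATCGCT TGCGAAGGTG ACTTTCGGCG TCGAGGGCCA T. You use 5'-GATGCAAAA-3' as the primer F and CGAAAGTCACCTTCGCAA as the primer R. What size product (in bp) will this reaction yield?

The forward primer matches the template at positions 37–45.
Taking the reverse complement of CGAAAGTCACCTTCGCAA gives TTGCGAAGGTGACTTTCG, found at positions 120–137 on the template; the primer anneals here to the top strand with its 3' end pointing upstream.
Product length = (reverse-primer end) − (forward-primer start) + 1 = 137 − 37 + 1 = 101 bp.

101 bp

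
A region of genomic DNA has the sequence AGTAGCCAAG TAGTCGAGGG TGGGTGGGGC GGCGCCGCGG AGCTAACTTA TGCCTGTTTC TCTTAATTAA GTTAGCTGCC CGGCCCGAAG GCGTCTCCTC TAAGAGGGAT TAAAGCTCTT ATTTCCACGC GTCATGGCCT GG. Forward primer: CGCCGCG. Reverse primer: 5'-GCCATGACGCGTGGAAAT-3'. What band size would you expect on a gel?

106 bp

Scanning the template, CGCCGCG occurs at positions 33–39; this primer anneals to the bottom strand there with its 3' end pointing downstream.
Reverse complement of the reverse primer: ATTTCCACGCGTCATGGC. This occurs on the top strand at positions 121–138.
Product length = (reverse-primer end) − (forward-primer start) + 1 = 138 − 33 + 1 = 106 bp.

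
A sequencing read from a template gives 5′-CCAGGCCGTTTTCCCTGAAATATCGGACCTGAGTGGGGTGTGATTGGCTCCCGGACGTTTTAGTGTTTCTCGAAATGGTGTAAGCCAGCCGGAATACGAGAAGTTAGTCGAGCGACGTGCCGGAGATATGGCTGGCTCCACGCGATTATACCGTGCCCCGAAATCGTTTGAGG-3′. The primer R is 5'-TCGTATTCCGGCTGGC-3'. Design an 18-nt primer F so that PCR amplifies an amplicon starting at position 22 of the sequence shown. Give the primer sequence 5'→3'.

The reverse primer's reverse complement GCCAGCCGGAATACGA matches the template at positions 84–99; the product starts at position 22.
The forward primer is identical to the top strand over positions 22–39: ATCGGACCTGAGTGGGGT.

5'-ATCGGACCTGAGTGGGGT-3'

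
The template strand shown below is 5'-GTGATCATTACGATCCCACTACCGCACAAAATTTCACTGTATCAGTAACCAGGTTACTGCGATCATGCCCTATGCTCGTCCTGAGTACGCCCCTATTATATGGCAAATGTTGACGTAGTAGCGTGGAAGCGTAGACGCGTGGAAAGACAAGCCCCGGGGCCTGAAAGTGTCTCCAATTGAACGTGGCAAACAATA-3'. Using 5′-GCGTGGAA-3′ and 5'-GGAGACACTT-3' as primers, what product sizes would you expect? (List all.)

54 bp, 38 bp

The forward primer GCGTGGAA matches the top strand at positions 121–128, 137–144.
The reverse primer's reverse complement is AAGTGTCTCC, matching at positions 165–174.
Each forward site pairs with the reverse site to give a product ending at position 174: sizes 54, 38 bp.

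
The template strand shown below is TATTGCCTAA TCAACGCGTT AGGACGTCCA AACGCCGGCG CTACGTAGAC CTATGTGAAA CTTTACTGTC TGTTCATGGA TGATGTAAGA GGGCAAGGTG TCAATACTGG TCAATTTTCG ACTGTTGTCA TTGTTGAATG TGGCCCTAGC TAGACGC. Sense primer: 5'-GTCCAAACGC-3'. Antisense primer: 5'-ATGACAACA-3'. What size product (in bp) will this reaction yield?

106 bp

Scanning the template, GTCCAAACGC occurs at positions 26–35; this primer anneals to the bottom strand there with its 3' end pointing downstream.
Taking the reverse complement of ATGACAACA gives TGTTGTCAT, found at positions 123–131 on the template; the primer anneals here to the top strand with its 3' end pointing upstream.
Product length = (reverse-primer end) − (forward-primer start) + 1 = 131 − 26 + 1 = 106 bp.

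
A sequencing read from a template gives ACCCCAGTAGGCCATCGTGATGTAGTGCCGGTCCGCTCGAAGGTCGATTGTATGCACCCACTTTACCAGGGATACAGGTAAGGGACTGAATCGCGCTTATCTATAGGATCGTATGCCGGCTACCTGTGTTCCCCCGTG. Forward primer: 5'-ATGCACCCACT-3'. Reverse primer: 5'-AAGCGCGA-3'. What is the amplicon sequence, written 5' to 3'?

5'-ATGCACCCACTTTACCAGGGATACAGGTAAGGGACTGAATCGCGCTT-3'

Forward primer ATGCACCCACT is found on the top strand at positions 52–62.
Reverse complement of the reverse primer: TCGCGCTT. This occurs on the top strand at positions 91–98.
The product is the template from position 52 through 98 (47 bp).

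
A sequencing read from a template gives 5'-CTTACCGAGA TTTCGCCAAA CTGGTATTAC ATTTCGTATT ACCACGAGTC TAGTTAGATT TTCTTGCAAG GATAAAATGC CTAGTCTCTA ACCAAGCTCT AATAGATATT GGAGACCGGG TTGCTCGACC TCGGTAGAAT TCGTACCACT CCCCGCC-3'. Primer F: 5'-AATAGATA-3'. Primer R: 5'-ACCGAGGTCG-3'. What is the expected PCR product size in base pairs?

The forward primer matches the template at positions 101–108.
Taking the reverse complement of ACCGAGGTCG gives CGACCTCGGT, found at positions 126–135 on the template; the primer anneals here to the top strand with its 3' end pointing upstream.
Amplicon spans positions 101–135: 35 bp.

35 bp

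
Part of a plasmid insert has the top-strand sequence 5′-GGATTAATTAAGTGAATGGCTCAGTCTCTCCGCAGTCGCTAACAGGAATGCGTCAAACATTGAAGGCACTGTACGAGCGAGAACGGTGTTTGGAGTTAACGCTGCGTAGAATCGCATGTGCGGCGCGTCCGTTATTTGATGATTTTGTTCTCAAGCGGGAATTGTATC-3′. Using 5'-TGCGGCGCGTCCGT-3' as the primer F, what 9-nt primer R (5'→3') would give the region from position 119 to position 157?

5'-CGCTTGAGA-3'

The product's 3' end on the top strand is position 157.
The reverse primer anneals to the top strand over positions 149–157, i.e. to TCTCAAGCG.
Its sequence written 5'→3' is the reverse complement: CGCTTGAGA.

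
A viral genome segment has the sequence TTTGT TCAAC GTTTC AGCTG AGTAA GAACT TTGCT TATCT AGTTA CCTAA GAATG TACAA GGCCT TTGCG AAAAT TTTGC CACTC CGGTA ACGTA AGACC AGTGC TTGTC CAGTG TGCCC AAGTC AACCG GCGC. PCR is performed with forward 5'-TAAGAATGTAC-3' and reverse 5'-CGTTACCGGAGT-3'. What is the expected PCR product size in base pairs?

The forward primer matches the template at positions 48–58.
Reverse complement of the reverse primer: ACTCCGGTAACG. This occurs on the top strand at positions 82–93.
The product runs from position 48 to position 93, so its length is 93 − 48 + 1 = 46 bp.

46 bp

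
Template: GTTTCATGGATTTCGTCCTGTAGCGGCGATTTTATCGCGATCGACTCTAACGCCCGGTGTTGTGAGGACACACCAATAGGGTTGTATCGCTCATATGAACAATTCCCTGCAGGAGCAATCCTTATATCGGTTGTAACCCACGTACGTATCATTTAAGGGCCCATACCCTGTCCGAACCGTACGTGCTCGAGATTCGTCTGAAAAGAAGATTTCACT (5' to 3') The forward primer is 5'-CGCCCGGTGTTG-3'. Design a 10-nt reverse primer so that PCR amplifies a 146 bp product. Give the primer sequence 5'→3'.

The forward primer binds at positions 51–62, so a 146 bp product ends at position 51 + 146 − 1 = 196.
The reverse primer anneals to the top strand over positions 187–196, i.e. to TCGAGATTCG.
Its sequence written 5'→3' is the reverse complement: CGAATCTCGA.

5'-CGAATCTCGA-3'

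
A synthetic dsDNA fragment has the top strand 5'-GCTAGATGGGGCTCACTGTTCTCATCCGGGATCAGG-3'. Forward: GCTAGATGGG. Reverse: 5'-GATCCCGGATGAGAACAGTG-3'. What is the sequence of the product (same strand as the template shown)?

5'-GCTAGATGGGGCTCACTGTTCTCATCCGGGATC-3'

Scanning the template, GCTAGATGGG occurs at positions 1–10; this primer anneals to the bottom strand there with its 3' end pointing downstream.
Taking the reverse complement of GATCCCGGATGAGAACAGTG gives CACTGTTCTCATCCGGGATC, found at positions 14–33 on the template; the primer anneals here to the top strand with its 3' end pointing upstream.
The product is the template from position 1 through 33 (33 bp).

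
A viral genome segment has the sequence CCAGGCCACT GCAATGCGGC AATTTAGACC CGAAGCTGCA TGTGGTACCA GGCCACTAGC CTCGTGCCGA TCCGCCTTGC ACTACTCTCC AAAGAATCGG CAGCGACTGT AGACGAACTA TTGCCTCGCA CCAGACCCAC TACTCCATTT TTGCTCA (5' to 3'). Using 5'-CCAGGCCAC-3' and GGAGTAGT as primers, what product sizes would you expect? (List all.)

146 bp, 99 bp

The forward primer CCAGGCCAC matches the top strand at positions 1–9, 48–56.
The reverse primer's reverse complement is ACTACTCC, matching at positions 139–146.
Each forward site pairs with the reverse site to give a product ending at position 146: sizes 146, 99 bp.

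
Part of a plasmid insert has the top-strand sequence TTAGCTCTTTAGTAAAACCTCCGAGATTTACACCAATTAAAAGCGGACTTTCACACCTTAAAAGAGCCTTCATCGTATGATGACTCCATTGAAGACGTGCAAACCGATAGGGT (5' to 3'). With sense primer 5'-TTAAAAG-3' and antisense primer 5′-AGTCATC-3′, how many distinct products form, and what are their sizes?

Two products: 49 bp, 28 bp

The forward primer TTAAAAG matches the top strand at positions 37–43, 58–64.
The reverse primer's reverse complement is GATGACT, matching at positions 79–85.
Each forward site pairs with the reverse site to give a product ending at position 85: sizes 49, 28 bp.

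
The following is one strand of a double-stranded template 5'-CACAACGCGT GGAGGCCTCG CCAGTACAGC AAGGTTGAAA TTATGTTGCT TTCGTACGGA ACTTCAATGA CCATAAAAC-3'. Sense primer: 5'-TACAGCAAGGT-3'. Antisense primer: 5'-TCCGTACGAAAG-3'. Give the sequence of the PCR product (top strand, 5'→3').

Forward primer TACAGCAAGGT is found on the top strand at positions 25–35.
Taking the reverse complement of TCCGTACGAAAG gives CTTTCGTACGGA, found at positions 49–60 on the template; the primer anneals here to the top strand with its 3' end pointing upstream.
The product is the template from position 25 through 60 (36 bp).

5'-TACAGCAAGGTTGAAATTATGTTGCTTTCGTACGGA-3'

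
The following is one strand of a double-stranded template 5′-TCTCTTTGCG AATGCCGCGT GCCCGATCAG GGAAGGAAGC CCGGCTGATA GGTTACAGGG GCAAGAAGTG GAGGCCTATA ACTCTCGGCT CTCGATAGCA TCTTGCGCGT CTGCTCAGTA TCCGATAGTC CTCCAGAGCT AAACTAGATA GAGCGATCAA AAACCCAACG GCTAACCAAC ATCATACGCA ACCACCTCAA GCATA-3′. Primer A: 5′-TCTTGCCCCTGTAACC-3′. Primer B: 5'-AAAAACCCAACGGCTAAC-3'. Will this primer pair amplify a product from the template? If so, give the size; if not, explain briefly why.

No product — the primers' 3' ends point away from each other.

Primer A (TCTTGCCCCTGTAACC) has reverse complement GGTTACAGGGGCAAGA, which matches the top strand at positions 51–66; primer A anneals to the top strand there with its 3' end pointing upstream toward position 51.
Primer B (AAAAACCCAACGGCTAAC) matches the top strand directly at positions 159–176; it anneals to the bottom strand with its 3' end pointing downstream toward position 176.
The 3' ends diverge (primer A extends toward position 1, primer B toward position 205), so the primers never converge on a shared product.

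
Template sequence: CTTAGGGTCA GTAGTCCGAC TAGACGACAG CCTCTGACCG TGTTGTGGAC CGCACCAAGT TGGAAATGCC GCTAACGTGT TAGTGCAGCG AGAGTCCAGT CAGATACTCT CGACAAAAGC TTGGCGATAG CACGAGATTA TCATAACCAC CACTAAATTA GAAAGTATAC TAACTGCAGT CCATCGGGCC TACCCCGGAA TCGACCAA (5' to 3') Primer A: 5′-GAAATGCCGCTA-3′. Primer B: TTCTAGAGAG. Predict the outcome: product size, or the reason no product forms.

Primer B (TTCTAGAGAG) does not match the top strand, and its reverse complement CTCTCTAGAA does not match either.
With no annealing site for primer B, no amplification occurs.

No product — primer B has no binding site in the template.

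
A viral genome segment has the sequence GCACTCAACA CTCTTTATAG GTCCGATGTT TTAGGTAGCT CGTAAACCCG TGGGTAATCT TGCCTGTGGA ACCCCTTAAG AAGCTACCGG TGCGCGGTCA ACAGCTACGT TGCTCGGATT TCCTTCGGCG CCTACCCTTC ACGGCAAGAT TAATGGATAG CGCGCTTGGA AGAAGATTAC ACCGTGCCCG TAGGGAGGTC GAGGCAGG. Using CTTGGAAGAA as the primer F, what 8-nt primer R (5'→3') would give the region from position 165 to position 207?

The product's 3' end on the top strand is position 207.
The reverse primer anneals to the top strand over positions 200–207, i.e. to CGAGGCAG.
Its sequence written 5'→3' is the reverse complement: CTGCCTCG.

5'-CTGCCTCG-3'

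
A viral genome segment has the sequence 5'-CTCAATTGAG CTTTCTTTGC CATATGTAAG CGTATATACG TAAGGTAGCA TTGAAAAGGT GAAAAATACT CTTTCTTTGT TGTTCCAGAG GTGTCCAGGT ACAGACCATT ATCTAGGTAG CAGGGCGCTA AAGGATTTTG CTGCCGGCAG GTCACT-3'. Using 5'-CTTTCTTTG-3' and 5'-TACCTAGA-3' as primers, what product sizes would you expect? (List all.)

109 bp, 49 bp

The forward primer CTTTCTTTG matches the top strand at positions 11–19, 71–79.
The reverse primer's reverse complement is TCTAGGTA, matching at positions 112–119.
Each forward site pairs with the reverse site to give a product ending at position 119: sizes 109, 49 bp.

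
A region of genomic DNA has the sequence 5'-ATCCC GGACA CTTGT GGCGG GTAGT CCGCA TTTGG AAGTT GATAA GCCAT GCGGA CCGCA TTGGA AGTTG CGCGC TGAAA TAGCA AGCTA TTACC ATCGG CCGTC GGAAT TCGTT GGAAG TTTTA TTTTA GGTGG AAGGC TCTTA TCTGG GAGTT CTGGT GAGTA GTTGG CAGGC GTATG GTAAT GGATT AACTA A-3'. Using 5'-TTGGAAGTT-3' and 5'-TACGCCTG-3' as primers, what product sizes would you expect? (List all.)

147 bp, 118 bp, 65 bp

The forward primer TTGGAAGTT matches the top strand at positions 32–40, 61–69, 114–122.
The reverse primer's reverse complement is CAGGCGTA, matching at positions 171–178.
Each forward site pairs with the reverse site to give a product ending at position 178: sizes 147, 118, 65 bp.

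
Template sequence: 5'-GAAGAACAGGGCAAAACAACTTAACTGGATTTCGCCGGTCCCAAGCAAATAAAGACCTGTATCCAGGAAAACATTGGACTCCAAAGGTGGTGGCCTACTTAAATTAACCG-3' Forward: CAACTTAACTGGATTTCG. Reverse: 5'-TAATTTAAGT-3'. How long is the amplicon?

Forward primer CAACTTAACTGGATTTCG is found on the top strand at positions 17–34.
Reverse complement of the reverse primer: ACTTAAATTA. This occurs on the top strand at positions 97–106.
Amplicon spans positions 17–106: 90 bp.

90 bp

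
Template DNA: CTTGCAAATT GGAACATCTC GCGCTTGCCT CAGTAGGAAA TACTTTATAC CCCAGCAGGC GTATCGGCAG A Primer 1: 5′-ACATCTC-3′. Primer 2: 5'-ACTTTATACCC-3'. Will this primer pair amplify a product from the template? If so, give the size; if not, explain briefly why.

Primer 1 (ACATCTC) matches the top strand at positions 14–20 (3' end points downstream).
Primer 2 (ACTTTATACCC) also matches the top strand directly, at positions 42–52 — its reverse complement GGGTATAAAGT is not present.
Both primers anneal to the bottom strand with 3' ends pointing the same way, so neither can prime synthesis back toward the other.

No product — both primers anneal to the same strand and extend in the same direction.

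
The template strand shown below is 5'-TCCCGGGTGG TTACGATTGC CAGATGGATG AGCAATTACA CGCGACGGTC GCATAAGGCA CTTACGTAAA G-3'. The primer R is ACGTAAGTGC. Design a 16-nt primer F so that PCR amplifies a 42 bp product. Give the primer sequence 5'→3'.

The reverse primer's reverse complement GCACTTACGT matches the template at positions 58–67, so the product ends at position 67.
A 42 bp product then starts at position 67 − 42 + 1 = 26.
The forward primer is identical to the top strand there: GGATGAGCAATTACAC.

5'-GGATGAGCAATTACAC-3'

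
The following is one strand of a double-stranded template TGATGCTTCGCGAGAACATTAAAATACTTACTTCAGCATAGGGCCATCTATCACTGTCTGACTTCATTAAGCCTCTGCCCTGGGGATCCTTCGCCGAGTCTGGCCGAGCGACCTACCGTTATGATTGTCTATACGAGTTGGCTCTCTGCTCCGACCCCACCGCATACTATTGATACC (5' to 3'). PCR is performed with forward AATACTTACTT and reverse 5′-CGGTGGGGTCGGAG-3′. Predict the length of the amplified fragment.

The forward primer matches the template at positions 23–33.
The reverse primer's reverse complement is CTCCGACCCCACCG, which matches the template at positions 149–162.
Product length = (reverse-primer end) − (forward-primer start) + 1 = 162 − 23 + 1 = 140 bp.

140 bp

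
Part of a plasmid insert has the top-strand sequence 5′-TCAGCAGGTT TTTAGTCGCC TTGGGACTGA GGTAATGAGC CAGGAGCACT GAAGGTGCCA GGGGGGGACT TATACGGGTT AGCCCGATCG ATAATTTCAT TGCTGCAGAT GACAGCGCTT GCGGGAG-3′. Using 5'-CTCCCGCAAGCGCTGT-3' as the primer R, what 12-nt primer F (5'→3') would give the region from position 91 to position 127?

5'-ATAATTTCATTG-3'

The reverse primer's reverse complement ACAGCGCTTGCGGGAG matches the template at positions 112–127; the product starts at position 91.
The forward primer is identical to the top strand over positions 91–102: ATAATTTCATTG.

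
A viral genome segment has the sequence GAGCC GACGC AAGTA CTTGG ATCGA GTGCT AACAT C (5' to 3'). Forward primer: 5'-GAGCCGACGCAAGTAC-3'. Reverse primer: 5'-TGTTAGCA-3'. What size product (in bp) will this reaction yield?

The forward primer matches the template at positions 1–16.
The reverse primer's reverse complement is TGCTAACA, which matches the template at positions 27–34.
Amplicon spans positions 1–34: 34 bp.

34 bp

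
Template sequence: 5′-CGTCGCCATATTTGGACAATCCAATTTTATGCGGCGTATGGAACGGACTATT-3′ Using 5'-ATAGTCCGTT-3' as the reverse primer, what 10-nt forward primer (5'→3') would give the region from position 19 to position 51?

The reverse primer's reverse complement AACGGACTAT matches the template at positions 42–51; the product starts at position 19.
The forward primer is identical to the top strand over positions 19–28: ATCCAATTTT.

5'-ATCCAATTTT-3'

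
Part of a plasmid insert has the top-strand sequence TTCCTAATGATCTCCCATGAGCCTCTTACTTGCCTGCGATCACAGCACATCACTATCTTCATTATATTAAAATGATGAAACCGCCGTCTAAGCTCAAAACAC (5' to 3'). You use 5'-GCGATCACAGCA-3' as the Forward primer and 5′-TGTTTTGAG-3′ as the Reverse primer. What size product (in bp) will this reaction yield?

66 bp

Forward primer GCGATCACAGCA is found on the top strand at positions 36–47.
Reverse complement of the reverse primer: CTCAAAACA. This occurs on the top strand at positions 93–101.
Product length = (reverse-primer end) − (forward-primer start) + 1 = 101 − 36 + 1 = 66 bp.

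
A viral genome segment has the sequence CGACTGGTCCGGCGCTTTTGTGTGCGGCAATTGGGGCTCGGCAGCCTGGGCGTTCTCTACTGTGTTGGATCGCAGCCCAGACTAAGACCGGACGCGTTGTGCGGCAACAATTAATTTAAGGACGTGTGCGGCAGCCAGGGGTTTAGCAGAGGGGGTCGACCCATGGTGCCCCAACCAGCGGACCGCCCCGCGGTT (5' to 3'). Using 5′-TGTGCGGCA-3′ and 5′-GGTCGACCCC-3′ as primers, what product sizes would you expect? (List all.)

141 bp, 64 bp, 37 bp

The forward primer TGTGCGGCA matches the top strand at positions 21–29, 98–106, 125–133.
The reverse primer's reverse complement is GGGGTCGACC, matching at positions 152–161.
Each forward site pairs with the reverse site to give a product ending at position 161: sizes 141, 64, 37 bp.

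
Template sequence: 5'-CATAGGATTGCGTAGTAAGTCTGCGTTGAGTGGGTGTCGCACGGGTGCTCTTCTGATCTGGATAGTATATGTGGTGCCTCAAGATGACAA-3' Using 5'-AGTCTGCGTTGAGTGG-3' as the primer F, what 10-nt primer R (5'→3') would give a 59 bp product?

The forward primer binds at positions 18–33, so a 59 bp product ends at position 18 + 59 − 1 = 76.
The reverse primer anneals to the top strand over positions 67–76, i.e. to ATATGTGGTG.
Its sequence written 5'→3' is the reverse complement: CACCACATAT.

5'-CACCACATAT-3'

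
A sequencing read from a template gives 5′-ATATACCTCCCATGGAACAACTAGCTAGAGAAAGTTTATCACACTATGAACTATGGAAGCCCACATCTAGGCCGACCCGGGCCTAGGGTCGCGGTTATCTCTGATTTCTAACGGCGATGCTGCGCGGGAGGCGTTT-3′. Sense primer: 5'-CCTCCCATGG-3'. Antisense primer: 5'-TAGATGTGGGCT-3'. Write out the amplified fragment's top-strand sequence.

Scanning the template, CCTCCCATGG occurs at positions 6–15; this primer anneals to the bottom strand there with its 3' end pointing downstream.
Taking the reverse complement of TAGATGTGGGCT gives AGCCCACATCTA, found at positions 58–69 on the template; the primer anneals here to the top strand with its 3' end pointing upstream.
The product is the template from position 6 through 69 (64 bp).

5'-CCTCCCATGGAACAACTAGCTAGAGAAAGTTTATCACACTATGAACTATGGAAGCCCACATCTA-3'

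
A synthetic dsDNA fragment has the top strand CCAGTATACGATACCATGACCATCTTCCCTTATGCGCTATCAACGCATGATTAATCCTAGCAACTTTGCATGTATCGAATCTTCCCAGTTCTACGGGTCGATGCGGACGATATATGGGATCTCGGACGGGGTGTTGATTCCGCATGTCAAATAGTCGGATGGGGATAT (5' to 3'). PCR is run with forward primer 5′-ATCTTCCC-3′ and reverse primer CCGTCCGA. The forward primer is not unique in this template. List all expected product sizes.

108 bp, 51 bp

The forward primer ATCTTCCC matches the top strand at positions 22–29, 79–86.
The reverse primer's reverse complement is TCGGACGG, matching at positions 122–129.
Each forward site pairs with the reverse site to give a product ending at position 129: sizes 108, 51 bp.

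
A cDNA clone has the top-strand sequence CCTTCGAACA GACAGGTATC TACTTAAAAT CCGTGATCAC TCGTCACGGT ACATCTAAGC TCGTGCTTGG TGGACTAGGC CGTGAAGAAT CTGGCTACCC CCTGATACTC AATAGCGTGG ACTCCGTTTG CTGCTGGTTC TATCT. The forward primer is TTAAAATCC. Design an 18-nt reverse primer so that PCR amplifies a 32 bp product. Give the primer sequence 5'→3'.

5'-GATGTACCGTGACGAGTG-3'

The forward primer binds at positions 24–32, so a 32 bp product ends at position 24 + 32 − 1 = 55.
The reverse primer anneals to the top strand over positions 38–55, i.e. to CACTCGTCACGGTACATC.
Its sequence written 5'→3' is the reverse complement: GATGTACCGTGACGAGTG.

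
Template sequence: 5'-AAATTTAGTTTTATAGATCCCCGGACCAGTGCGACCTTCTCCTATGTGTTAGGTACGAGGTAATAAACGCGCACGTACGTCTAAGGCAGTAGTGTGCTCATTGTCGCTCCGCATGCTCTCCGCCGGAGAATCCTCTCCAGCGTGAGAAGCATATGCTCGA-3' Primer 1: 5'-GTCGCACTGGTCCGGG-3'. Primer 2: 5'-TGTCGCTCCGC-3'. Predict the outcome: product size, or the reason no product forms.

No product — the primers' 3' ends point away from each other.

Primer 1 (GTCGCACTGGTCCGGG) has reverse complement CCCGGACCAGTGCGAC, which matches the top strand at positions 20–35; primer 1 anneals to the top strand there with its 3' end pointing upstream toward position 20.
Primer 2 (TGTCGCTCCGC) matches the top strand directly at positions 102–112; it anneals to the bottom strand with its 3' end pointing downstream toward position 112.
The 3' ends diverge (primer 1 extends toward position 1, primer 2 toward position 160), so the primers never converge on a shared product.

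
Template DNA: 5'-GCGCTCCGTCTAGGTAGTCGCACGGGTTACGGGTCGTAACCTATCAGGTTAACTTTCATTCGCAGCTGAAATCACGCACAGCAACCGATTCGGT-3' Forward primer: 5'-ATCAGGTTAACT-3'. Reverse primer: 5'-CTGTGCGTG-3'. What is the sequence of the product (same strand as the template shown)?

5'-ATCAGGTTAACTTTCATTCGCAGCTGAAATCACGCACAG-3'

Forward primer ATCAGGTTAACT is found on the top strand at positions 43–54.
The reverse primer's reverse complement is CACGCACAG, which matches the template at positions 73–81.
The product is the template from position 43 through 81 (39 bp).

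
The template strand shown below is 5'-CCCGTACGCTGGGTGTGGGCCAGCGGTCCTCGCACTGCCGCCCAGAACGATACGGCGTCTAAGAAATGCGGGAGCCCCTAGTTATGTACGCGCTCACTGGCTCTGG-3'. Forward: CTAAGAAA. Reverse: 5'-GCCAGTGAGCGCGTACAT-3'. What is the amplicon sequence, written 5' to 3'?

Forward primer CTAAGAAA is found on the top strand at positions 59–66.
The reverse primer's reverse complement is ATGTACGCGCTCACTGGC, which matches the template at positions 84–101.
The product is the template from position 59 through 101 (43 bp).

5'-CTAAGAAATGCGGGAGCCCCTAGTTATGTACGCGCTCACTGGC-3'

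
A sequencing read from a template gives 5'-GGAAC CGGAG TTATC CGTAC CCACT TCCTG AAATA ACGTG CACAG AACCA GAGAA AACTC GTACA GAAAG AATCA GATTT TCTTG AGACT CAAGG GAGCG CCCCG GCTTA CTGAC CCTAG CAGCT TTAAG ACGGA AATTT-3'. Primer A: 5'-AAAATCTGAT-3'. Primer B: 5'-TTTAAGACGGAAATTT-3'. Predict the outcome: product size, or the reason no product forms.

No product — the primers' 3' ends point away from each other.

Primer A (AAAATCTGAT) has reverse complement ATCAGATTTT, which matches the top strand at positions 72–81; primer A anneals to the top strand there with its 3' end pointing upstream toward position 72.
Primer B (TTTAAGACGGAAATTT) matches the top strand directly at positions 125–140; it anneals to the bottom strand with its 3' end pointing downstream toward position 140.
The 3' ends diverge (primer A extends toward position 1, primer B toward position 140), so the primers never converge on a shared product.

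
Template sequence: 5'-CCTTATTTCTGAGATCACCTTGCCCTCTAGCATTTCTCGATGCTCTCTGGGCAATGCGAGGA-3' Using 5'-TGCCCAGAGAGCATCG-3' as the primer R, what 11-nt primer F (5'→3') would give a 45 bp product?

The reverse primer's reverse complement CGATGCTCTCTGGGCA matches the template at positions 38–53, so the product ends at position 53.
A 45 bp product then starts at position 53 − 45 + 1 = 9.
The forward primer is identical to the top strand there: CTGAGATCACC.

5'-CTGAGATCACC-3'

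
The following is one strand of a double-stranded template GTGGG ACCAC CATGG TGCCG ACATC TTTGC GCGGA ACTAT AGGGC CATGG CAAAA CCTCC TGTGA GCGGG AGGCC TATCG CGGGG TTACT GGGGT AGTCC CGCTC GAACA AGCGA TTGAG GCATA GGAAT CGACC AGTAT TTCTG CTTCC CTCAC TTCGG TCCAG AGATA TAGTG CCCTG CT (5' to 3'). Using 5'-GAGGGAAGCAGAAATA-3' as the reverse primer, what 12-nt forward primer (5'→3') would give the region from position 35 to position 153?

The reverse primer's reverse complement TATTTCTGCTTCCCTC matches the template at positions 138–153; the product starts at position 35.
The forward primer is identical to the top strand over positions 35–46: AACTATAGGGCC.

5'-AACTATAGGGCC-3'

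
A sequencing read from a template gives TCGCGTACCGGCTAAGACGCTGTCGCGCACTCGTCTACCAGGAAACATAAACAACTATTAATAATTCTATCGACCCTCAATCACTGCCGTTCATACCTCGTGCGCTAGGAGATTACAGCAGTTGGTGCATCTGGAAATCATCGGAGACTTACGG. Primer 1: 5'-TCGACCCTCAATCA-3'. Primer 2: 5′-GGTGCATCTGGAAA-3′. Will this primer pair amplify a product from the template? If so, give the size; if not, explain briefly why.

No product — both primers anneal to the same strand and extend in the same direction.

Primer 1 (TCGACCCTCAATCA) matches the top strand at positions 70–83 (3' end points downstream).
Primer 2 (GGTGCATCTGGAAA) also matches the top strand directly, at positions 124–137 — its reverse complement TTTCCAGATGCACC is not present.
Both primers anneal to the bottom strand with 3' ends pointing the same way, so neither can prime synthesis back toward the other.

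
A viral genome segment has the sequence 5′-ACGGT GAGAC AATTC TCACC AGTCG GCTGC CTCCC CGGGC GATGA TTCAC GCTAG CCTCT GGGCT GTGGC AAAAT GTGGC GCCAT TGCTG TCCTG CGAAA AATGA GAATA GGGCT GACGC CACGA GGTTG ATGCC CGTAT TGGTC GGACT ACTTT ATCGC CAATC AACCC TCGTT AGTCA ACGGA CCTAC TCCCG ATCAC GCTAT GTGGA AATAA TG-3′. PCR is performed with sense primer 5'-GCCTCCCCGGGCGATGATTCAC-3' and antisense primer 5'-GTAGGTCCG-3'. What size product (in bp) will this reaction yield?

162 bp

Scanning the template, GCCTCCCCGGGCGATGATTCAC occurs at positions 29–50; this primer anneals to the bottom strand there with its 3' end pointing downstream.
The reverse primer's reverse complement is CGGACCTAC, which matches the template at positions 182–190.
Product length = (reverse-primer end) − (forward-primer start) + 1 = 190 − 29 + 1 = 162 bp.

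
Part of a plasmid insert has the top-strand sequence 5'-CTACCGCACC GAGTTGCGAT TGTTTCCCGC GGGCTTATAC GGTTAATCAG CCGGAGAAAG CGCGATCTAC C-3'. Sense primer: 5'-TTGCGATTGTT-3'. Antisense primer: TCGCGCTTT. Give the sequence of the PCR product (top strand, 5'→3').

Scanning the template, TTGCGATTGTT occurs at positions 14–24; this primer anneals to the bottom strand there with its 3' end pointing downstream.
The reverse primer's reverse complement is AAAGCGCGA, which matches the template at positions 57–65.
The product is the template from position 14 through 65 (52 bp).

5'-TTGCGATTGTTTCCCGCGGGCTTATACGGTTAATCAGCCGGAGAAAGCGCGA-3'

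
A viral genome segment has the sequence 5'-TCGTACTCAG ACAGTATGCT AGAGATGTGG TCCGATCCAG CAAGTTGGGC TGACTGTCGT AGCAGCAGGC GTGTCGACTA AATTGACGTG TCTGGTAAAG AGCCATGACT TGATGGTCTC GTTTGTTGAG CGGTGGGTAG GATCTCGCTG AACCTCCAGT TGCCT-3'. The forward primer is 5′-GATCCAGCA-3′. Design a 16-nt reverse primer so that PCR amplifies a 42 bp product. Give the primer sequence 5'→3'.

5'-GACACGCCTGCTGCTA-3'

The forward primer binds at positions 34–42, so a 42 bp product ends at position 34 + 42 − 1 = 75.
The reverse primer anneals to the top strand over positions 60–75, i.e. to TAGCAGCAGGCGTGTC.
Its sequence written 5'→3' is the reverse complement: GACACGCCTGCTGCTA.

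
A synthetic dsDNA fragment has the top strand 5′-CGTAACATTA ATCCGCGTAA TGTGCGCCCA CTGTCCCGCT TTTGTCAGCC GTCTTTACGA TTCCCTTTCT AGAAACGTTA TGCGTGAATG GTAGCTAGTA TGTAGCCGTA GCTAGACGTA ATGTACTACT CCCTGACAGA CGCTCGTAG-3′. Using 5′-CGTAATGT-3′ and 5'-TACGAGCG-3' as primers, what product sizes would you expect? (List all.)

133 bp, 32 bp

The forward primer CGTAATGT matches the top strand at positions 16–23, 117–124.
The reverse primer's reverse complement is CGCTCGTA, matching at positions 141–148.
Each forward site pairs with the reverse site to give a product ending at position 148: sizes 133, 32 bp.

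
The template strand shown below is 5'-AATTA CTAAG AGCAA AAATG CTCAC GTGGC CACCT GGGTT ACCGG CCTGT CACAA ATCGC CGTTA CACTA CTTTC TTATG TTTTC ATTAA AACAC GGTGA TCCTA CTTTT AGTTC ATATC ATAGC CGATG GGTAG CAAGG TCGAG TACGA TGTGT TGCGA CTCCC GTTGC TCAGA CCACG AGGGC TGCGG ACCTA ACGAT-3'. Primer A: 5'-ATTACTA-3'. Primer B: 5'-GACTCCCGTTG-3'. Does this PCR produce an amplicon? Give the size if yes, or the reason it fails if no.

Primer A (ATTACTA) matches the top strand at positions 2–8 (3' end points downstream).
Primer B (GACTCCCGTTG) also matches the top strand directly, at positions 159–169 — its reverse complement CAACGGGAGTC is not present.
Both primers anneal to the bottom strand with 3' ends pointing the same way, so neither can prime synthesis back toward the other.

No product — both primers anneal to the same strand and extend in the same direction.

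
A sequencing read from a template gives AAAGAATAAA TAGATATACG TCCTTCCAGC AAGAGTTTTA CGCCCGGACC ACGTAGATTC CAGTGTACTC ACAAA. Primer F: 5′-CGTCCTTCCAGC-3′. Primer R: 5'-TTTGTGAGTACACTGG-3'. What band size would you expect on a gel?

Forward primer CGTCCTTCCAGC is found on the top strand at positions 19–30.
Taking the reverse complement of TTTGTGAGTACACTGG gives CCAGTGTACTCACAAA, found at positions 60–75 on the template; the primer anneals here to the top strand with its 3' end pointing upstream.
Product length = (reverse-primer end) − (forward-primer start) + 1 = 75 − 19 + 1 = 57 bp.

57 bp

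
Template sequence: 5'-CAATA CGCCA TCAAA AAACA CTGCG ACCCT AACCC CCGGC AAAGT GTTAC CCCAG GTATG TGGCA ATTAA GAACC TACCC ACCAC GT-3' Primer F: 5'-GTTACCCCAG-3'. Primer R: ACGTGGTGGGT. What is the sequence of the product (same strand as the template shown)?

5'-GTTACCCCAGGTATGTGGCAATTAAGAACCTACCCACCACGT-3'

Forward primer GTTACCCCAG is found on the top strand at positions 46–55.
Reverse complement of the reverse primer: ACCCACCACGT. This occurs on the top strand at positions 77–87.
The product is the template from position 46 through 87 (42 bp).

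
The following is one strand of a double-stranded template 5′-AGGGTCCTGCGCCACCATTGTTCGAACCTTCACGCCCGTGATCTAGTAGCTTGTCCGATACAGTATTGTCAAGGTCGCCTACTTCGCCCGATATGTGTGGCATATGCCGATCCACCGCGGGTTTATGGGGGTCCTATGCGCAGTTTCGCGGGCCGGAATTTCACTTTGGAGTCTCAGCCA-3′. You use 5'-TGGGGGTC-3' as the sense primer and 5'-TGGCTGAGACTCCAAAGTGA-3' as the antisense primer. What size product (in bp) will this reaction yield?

55 bp

Forward primer TGGGGGTC is found on the top strand at positions 126–133.
The reverse primer's reverse complement is TCACTTTGGAGTCTCAGCCA, which matches the template at positions 161–180.
Amplicon spans positions 126–180: 55 bp.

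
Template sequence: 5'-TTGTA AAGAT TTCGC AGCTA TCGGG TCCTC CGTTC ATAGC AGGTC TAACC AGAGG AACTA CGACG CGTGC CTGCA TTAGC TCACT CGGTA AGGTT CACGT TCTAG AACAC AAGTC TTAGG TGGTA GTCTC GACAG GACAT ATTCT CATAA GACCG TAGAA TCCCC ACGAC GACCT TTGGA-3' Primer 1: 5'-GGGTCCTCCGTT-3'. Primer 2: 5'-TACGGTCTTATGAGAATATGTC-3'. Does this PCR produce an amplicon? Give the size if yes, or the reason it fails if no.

Primer 1 (GGGTCCTCCGTT) matches the top strand at positions 23–34; it acts as a forward primer.
Primer 2's reverse complement is GACATATTCTCATAAGACCGTA, matching the top strand at positions 136–157; it acts as a reverse primer.
The 3' ends face each other across positions 23–157, giving a 135 bp product.

Yes — a 135 bp product.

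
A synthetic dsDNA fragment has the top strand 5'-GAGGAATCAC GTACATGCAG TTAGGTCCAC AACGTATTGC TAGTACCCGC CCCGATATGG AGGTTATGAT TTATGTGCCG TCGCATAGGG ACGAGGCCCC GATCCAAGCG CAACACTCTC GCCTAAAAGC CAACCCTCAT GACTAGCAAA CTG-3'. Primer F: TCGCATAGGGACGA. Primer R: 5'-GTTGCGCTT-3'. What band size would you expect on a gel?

Forward primer TCGCATAGGGACGA is found on the top strand at positions 81–94.
Taking the reverse complement of GTTGCGCTT gives AAGCGCAAC, found at positions 106–114 on the template; the primer anneals here to the top strand with its 3' end pointing upstream.
The product runs from position 81 to position 114, so its length is 114 − 81 + 1 = 34 bp.

34 bp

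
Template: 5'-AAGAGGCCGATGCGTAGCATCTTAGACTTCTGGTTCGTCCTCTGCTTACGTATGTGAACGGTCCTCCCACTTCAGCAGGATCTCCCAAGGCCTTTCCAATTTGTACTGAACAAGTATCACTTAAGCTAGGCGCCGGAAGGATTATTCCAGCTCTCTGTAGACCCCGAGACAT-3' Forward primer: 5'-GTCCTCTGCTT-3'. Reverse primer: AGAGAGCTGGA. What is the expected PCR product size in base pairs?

120 bp

The forward primer matches the template at positions 37–47.
The reverse primer's reverse complement is TCCAGCTCTCT, which matches the template at positions 146–156.
The product runs from position 37 to position 156, so its length is 156 − 37 + 1 = 120 bp.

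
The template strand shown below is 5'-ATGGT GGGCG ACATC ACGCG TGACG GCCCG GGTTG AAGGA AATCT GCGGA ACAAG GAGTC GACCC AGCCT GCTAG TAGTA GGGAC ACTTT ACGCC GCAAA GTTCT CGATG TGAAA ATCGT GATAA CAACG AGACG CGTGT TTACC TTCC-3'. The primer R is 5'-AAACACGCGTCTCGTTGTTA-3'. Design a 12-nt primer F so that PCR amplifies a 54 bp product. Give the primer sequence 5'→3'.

5'-TTACGCCGCAAA-3'

The reverse primer's reverse complement TAACAACGAGACGCGTGTTT matches the template at positions 123–142, so the product ends at position 142.
A 54 bp product then starts at position 142 − 54 + 1 = 89.
The forward primer is identical to the top strand there: TTACGCCGCAAA.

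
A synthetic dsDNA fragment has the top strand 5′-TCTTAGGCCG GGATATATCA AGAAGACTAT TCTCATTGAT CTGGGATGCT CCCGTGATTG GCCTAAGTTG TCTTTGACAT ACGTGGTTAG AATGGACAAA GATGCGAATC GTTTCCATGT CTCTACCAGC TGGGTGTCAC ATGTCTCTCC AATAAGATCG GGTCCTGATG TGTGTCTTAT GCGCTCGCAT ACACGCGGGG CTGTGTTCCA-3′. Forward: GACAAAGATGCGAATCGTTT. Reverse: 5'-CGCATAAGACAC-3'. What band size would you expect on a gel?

Scanning the template, GACAAAGATGCGAATCGTTT occurs at positions 95–114; this primer anneals to the bottom strand there with its 3' end pointing downstream.
Reverse complement of the reverse primer: GTGTCTTATGCG. This occurs on the top strand at positions 172–183.
Product length = (reverse-primer end) − (forward-primer start) + 1 = 183 − 95 + 1 = 89 bp.

89 bp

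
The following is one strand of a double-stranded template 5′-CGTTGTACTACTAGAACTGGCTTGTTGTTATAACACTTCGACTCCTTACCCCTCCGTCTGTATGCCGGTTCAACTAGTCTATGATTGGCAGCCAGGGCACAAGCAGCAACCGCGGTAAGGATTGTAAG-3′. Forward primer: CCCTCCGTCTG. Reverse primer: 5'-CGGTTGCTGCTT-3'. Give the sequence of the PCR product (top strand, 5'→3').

Forward primer CCCTCCGTCTG is found on the top strand at positions 50–60.
Taking the reverse complement of CGGTTGCTGCTT gives AAGCAGCAACCG, found at positions 101–112 on the template; the primer anneals here to the top strand with its 3' end pointing upstream.
The product is the template from position 50 through 112 (63 bp).

5'-CCCTCCGTCTGTATGCCGGTTCAACTAGTCTATGATTGGCAGCCAGGGCACAAGCAGCAACCG-3'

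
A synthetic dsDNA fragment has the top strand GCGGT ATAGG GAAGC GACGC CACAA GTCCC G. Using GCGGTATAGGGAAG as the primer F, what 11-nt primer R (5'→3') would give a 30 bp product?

The forward primer binds at positions 1–14, so a 30 bp product ends at position 1 + 30 − 1 = 30.
The reverse primer anneals to the top strand over positions 20–30, i.e. to CCACAAGTCCC.
Its sequence written 5'→3' is the reverse complement: GGGACTTGTGG.

5'-GGGACTTGTGG-3'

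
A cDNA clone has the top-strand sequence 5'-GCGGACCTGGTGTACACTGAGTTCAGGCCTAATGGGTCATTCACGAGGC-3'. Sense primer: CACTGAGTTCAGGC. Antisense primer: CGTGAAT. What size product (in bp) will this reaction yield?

31 bp

Scanning the template, CACTGAGTTCAGGC occurs at positions 15–28; this primer anneals to the bottom strand there with its 3' end pointing downstream.
The reverse primer's reverse complement is ATTCACG, which matches the template at positions 39–45.
Product length = (reverse-primer end) − (forward-primer start) + 1 = 45 − 15 + 1 = 31 bp.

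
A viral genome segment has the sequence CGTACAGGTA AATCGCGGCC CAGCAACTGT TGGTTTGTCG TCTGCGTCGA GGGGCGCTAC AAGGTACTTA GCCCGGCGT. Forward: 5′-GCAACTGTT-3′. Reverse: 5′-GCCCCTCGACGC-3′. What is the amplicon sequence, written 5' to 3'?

5'-GCAACTGTTGGTTTGTCGTCTGCGTCGAGGGGC-3'

The forward primer matches the template at positions 23–31.
Taking the reverse complement of GCCCCTCGACGC gives GCGTCGAGGGGC, found at positions 44–55 on the template; the primer anneals here to the top strand with its 3' end pointing upstream.
The product is the template from position 23 through 55 (33 bp).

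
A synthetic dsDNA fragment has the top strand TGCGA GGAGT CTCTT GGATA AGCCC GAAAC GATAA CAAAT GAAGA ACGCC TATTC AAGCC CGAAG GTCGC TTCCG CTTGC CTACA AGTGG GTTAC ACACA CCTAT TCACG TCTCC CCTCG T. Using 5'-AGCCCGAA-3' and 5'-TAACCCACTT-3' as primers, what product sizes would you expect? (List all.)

The forward primer AGCCCGAA matches the top strand at positions 21–28, 57–64.
The reverse primer's reverse complement is AAGTGGGTTA, matching at positions 85–94.
Each forward site pairs with the reverse site to give a product ending at position 94: sizes 74, 38 bp.

74 bp, 38 bp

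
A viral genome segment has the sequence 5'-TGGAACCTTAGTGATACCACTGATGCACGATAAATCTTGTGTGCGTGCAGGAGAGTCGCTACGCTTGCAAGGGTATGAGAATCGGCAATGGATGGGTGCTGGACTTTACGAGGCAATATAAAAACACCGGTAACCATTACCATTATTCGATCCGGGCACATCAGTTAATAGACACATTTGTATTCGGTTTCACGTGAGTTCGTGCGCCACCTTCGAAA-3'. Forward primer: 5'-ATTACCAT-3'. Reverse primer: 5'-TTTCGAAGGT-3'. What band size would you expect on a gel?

Scanning the template, ATTACCAT occurs at positions 136–143; this primer anneals to the bottom strand there with its 3' end pointing downstream.
Taking the reverse complement of TTTCGAAGGT gives ACCTTCGAAA, found at positions 209–218 on the template; the primer anneals here to the top strand with its 3' end pointing upstream.
Product length = (reverse-primer end) − (forward-primer start) + 1 = 218 − 136 + 1 = 83 bp.

83 bp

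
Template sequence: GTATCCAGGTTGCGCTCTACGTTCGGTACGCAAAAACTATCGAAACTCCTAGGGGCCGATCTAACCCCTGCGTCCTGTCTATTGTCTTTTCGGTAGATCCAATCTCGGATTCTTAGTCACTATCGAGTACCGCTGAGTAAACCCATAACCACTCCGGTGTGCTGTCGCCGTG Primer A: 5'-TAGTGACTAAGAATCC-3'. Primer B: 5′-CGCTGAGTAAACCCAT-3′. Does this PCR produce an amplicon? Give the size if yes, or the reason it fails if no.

No product — the primers' 3' ends point away from each other.

Primer A (TAGTGACTAAGAATCC) has reverse complement GGATTCTTAGTCACTA, which matches the top strand at positions 107–122; primer A anneals to the top strand there with its 3' end pointing upstream toward position 107.
Primer B (CGCTGAGTAAACCCAT) matches the top strand directly at positions 131–146; it anneals to the bottom strand with its 3' end pointing downstream toward position 146.
The 3' ends diverge (primer A extends toward position 1, primer B toward position 172), so the primers never converge on a shared product.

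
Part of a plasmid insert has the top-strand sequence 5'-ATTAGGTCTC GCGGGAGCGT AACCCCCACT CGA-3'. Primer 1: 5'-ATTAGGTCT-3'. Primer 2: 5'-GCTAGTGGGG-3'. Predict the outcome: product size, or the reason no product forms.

Primer 2 (GCTAGTGGGG) does not match the top strand, and its reverse complement CCCCACTAGC does not match either.
With no annealing site for primer 2, no amplification occurs.

No product — primer 2 has no binding site in the template.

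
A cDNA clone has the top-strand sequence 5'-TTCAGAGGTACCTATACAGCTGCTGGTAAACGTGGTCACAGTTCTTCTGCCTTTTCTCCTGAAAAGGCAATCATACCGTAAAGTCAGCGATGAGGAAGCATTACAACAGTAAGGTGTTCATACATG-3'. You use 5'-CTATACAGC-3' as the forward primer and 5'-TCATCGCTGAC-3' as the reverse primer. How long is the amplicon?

Scanning the template, CTATACAGC occurs at positions 12–20; this primer anneals to the bottom strand there with its 3' end pointing downstream.
The reverse primer's reverse complement is GTCAGCGATGA, which matches the template at positions 83–93.
The product runs from position 12 to position 93, so its length is 93 − 12 + 1 = 82 bp.

82 bp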